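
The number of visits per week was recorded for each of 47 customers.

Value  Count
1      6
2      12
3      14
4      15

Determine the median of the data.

3

Cumulative frequencies: 6, 18, 32, 47
n = 47, so the median is the value in position (n+1)/2 = 24.
Position 24 falls at value 3.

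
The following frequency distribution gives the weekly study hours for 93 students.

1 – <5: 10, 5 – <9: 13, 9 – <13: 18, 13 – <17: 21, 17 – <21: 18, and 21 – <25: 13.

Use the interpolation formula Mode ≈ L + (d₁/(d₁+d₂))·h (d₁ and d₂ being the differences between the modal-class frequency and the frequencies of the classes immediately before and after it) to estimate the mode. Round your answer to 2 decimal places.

Modal class: 13 – <17 (highest frequency 21).
d₁ = 21 − 18 = 3, d₂ = 21 − 18 = 3
Mode ≈ 13 + (3/(3+3)) × 4 = 13 + 2.0000 = 15.0000

15.00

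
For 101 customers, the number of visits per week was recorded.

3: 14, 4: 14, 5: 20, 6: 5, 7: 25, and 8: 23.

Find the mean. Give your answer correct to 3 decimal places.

Values: 3, 4, 5, 6, 7, 8
Σfx = 14×3 + 14×4 + 20×5 + 5×6 + 25×7 + 23×8 = 587
n = Σf = 101
Mean = 587 / 101 = 5.8119

5.812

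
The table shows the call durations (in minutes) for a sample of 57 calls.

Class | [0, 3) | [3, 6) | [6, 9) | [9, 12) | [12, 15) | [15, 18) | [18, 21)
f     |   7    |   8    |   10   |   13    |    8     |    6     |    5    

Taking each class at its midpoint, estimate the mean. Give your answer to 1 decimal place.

9.9

Midpoints: 1.5, 4.5, 7.5, 10.5, 13.5, 16.5, 19.5
Σfm = 7×1.5 + 8×4.5 + 10×7.5 + 13×10.5 + 8×13.5 + 6×16.5 + 5×19.5 = 562.5
n = Σf = 57
Mean = 562.5 / 57 = 9.8684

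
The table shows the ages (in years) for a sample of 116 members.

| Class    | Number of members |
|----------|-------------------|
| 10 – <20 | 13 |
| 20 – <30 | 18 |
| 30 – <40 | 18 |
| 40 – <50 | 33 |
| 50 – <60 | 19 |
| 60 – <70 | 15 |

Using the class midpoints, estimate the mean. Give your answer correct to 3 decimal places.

Midpoints: 15, 25, 35, 45, 55, 65
Σfm = 13×15 + 18×25 + 18×35 + 33×45 + 19×55 + 15×65 = 4780
n = Σf = 116
Mean = 4780 / 116 = 41.2069

41.207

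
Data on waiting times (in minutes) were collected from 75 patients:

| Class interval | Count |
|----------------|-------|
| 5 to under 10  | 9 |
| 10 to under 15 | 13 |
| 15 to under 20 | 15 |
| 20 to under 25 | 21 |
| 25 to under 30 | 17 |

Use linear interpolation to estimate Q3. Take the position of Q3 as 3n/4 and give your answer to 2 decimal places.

24.58

Cumulative frequencies: 9, 22, 37, 58, 75
n = 75; position = 3n/4 = 56.25.
This falls in the class 20 to under 25: L = 20, F = 37, f = 21, h = 5.
Upper quartile ≈ 20 + ((56.25 − 37) / 21) × 5 = 24.5833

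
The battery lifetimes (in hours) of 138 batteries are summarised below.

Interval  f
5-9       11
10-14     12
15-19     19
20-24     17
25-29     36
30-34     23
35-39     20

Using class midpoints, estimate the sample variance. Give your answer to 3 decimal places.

80.736

Midpoints: 7, 12, 17, 22, 27, 32, 37
n = 138, Σfm = 3366, mean = 24.3913
Σfm² = 93162
Σf(m − x̄)² = Σfm² − (Σfm)²/n = 93162 − 3366²/138 = 11060.8696
Sample variance = 11060.8696 / 137 = 80.7363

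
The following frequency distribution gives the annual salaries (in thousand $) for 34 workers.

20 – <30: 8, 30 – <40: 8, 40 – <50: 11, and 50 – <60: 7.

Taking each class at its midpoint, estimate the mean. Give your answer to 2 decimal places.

Midpoints: 25, 35, 45, 55
Σfm = 8×25 + 8×35 + 11×45 + 7×55 = 1360
n = Σf = 34
Mean = 1360 / 34 = 40.0000

40.00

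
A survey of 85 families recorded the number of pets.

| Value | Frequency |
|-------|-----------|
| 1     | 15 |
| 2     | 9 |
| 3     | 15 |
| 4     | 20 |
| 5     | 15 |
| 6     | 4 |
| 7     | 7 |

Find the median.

Cumulative frequencies: 15, 24, 39, 59, 74, 78, 85
n = 85, so the median is the value in position (n+1)/2 = 43.
Position 43 falls at value 4.

4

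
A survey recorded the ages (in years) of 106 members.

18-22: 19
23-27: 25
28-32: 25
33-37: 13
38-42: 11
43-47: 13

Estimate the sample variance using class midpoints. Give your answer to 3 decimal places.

65.204

Midpoints: 20, 25, 30, 35, 40, 45
n = 106, Σfm = 3235, mean = 30.5189
Σfm² = 105575
Σf(m − x̄)² = Σfm² − (Σfm)²/n = 105575 − 3235²/106 = 6846.4623
Sample variance = 6846.4623 / 105 = 65.2044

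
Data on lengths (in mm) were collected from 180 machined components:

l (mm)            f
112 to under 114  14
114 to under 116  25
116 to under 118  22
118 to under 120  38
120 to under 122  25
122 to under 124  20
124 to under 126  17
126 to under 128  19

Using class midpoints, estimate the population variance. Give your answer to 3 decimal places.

17.249

Midpoints: 113, 115, 117, 119, 121, 123, 125, 127
n = 180, Σfm = 21576, mean = 119.8667
Σfm² = 2589348
Σf(m − x̄)² = Σfm² − (Σfm)²/n = 2589348 − 21576²/180 = 3104.8000
Population variance = 3104.8000 / 180 = 17.2489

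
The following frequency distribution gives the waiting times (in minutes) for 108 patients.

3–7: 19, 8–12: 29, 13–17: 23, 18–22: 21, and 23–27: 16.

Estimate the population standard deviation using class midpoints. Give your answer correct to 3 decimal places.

Midpoints: 5, 10, 15, 20, 25
n = 108, Σfm = 1550, mean = 14.3519
Σfm² = 26950
Σf(m − x̄)² = Σfm² − (Σfm)²/n = 26950 − 1550²/108 = 4704.6296
Population variance = 4704.6296 / 108 = 43.5614
Standard deviation = √43.5614 = 6.6001

6.600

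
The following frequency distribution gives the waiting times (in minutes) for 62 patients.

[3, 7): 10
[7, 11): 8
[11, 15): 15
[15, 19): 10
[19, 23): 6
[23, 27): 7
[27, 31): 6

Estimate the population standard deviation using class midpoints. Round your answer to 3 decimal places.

Midpoints: 5, 9, 13, 17, 21, 25, 29
n = 62, Σfm = 962, mean = 15.5161
Σfm² = 18390
Σf(m − x̄)² = Σfm² − (Σfm)²/n = 18390 − 962²/62 = 3463.4839
Population variance = 3463.4839 / 62 = 55.8626
Standard deviation = √55.8626 = 7.4741

7.474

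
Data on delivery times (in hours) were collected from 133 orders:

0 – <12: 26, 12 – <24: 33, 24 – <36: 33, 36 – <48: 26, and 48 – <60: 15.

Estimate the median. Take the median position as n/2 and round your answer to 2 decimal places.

Cumulative frequencies: 26, 59, 92, 118, 133
n = 133; position = n/2 = 66.5.
This falls in the class 24 – <36: L = 24, F = 59, f = 33, h = 12.
Median ≈ 24 + ((66.5 − 59) / 33) × 12 = 26.7273

26.73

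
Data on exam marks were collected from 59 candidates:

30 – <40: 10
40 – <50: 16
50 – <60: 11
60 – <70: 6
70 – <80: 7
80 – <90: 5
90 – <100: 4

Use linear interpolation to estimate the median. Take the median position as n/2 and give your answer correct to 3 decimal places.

Cumulative frequencies: 10, 26, 37, 43, 50, 55, 59
n = 59; position = n/2 = 29.5.
This falls in the class 50 – <60: L = 50, F = 26, f = 11, h = 10.
Median ≈ 50 + ((29.5 − 26) / 11) × 10 = 53.1818

53.182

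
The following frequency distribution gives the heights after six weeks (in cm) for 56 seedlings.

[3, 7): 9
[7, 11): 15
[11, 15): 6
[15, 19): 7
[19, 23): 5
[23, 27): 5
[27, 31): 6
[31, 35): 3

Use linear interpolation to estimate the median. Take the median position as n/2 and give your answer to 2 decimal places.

Cumulative frequencies: 9, 24, 30, 37, 42, 47, 53, 56
n = 56; position = n/2 = 28.
This falls in the class [11, 15): L = 11, F = 24, f = 6, h = 4.
Median ≈ 11 + ((28 − 24) / 6) × 4 = 13.6667

13.67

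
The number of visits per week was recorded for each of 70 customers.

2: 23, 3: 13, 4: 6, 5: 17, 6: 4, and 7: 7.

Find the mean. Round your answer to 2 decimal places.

Values: 2, 3, 4, 5, 6, 7
Σfx = 23×2 + 13×3 + 6×4 + 17×5 + 4×6 + 7×7 = 267
n = Σf = 70
Mean = 267 / 70 = 3.8143

3.81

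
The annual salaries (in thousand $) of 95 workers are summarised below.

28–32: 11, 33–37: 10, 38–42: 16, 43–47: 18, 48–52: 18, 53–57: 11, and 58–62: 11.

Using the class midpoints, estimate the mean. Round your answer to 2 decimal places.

Midpoints: 30, 35, 40, 45, 50, 55, 60
Σfm = 11×30 + 10×35 + 16×40 + 18×45 + 18×50 + 11×55 + 11×60 = 4295
n = Σf = 95
Mean = 4295 / 95 = 45.2105

45.21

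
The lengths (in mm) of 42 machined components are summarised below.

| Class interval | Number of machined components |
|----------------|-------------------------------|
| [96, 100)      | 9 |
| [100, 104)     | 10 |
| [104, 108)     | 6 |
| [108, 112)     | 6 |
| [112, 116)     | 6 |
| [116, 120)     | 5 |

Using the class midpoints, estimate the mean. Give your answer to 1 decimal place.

106.5

Midpoints: 98, 102, 106, 110, 114, 118
Σfm = 9×98 + 10×102 + 6×106 + 6×110 + 6×114 + 5×118 = 4472
n = Σf = 42
Mean = 4472 / 42 = 106.4762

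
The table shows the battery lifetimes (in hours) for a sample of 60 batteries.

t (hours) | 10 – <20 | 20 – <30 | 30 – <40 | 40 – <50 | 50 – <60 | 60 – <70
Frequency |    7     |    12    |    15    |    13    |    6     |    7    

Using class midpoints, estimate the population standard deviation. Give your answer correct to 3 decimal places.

Midpoints: 15, 25, 35, 45, 55, 65
n = 60, Σfm = 2300, mean = 38.3333
Σfm² = 101500
Σf(m − x̄)² = Σfm² − (Σfm)²/n = 101500 − 2300²/60 = 13333.3333
Population variance = 13333.3333 / 60 = 222.2222
Standard deviation = √222.2222 = 14.9071

14.907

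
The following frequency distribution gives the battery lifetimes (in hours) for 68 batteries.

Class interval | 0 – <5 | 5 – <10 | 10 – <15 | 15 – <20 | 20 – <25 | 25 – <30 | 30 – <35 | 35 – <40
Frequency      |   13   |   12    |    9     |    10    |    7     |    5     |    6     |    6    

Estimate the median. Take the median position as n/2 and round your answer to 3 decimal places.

15.000

Cumulative frequencies: 13, 25, 34, 44, 51, 56, 62, 68
n = 68; position = n/2 = 34.
This falls in the class 10 – <15: L = 10, F = 25, f = 9, h = 5.
Median ≈ 10 + ((34 − 25) / 9) × 5 = 15.0000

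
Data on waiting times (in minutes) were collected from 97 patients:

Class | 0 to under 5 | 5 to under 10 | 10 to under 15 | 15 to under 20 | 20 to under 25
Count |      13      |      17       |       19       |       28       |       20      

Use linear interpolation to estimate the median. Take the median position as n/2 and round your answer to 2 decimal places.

Cumulative frequencies: 13, 30, 49, 77, 97
n = 97; position = n/2 = 48.5.
This falls in the class 10 to under 15: L = 10, F = 30, f = 19, h = 5.
Median ≈ 10 + ((48.5 − 30) / 19) × 5 = 14.8684

14.87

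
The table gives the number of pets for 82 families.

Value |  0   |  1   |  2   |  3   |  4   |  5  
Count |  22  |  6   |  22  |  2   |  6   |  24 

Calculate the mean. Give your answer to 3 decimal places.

Values: 0, 1, 2, 3, 4, 5
Σfx = 22×0 + 6×1 + 22×2 + 2×3 + 6×4 + 24×5 = 200
n = Σf = 82
Mean = 200 / 82 = 2.4390

2.439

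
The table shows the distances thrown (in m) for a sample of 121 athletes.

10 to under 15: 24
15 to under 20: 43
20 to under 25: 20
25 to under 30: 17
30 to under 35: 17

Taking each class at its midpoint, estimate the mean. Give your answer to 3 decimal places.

20.847

Midpoints: 12.5, 17.5, 22.5, 27.5, 32.5
Σfm = 24×12.5 + 43×17.5 + 20×22.5 + 17×27.5 + 17×32.5 = 2522.5
n = Σf = 121
Mean = 2522.5 / 121 = 20.8471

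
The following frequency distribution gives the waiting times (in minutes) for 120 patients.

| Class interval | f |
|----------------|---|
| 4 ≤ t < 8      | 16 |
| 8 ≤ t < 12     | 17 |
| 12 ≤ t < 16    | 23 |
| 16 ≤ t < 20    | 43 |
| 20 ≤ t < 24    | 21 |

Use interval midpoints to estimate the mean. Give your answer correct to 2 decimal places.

15.20

Midpoints: 6, 10, 14, 18, 22
Σfm = 16×6 + 17×10 + 23×14 + 43×18 + 21×22 = 1824
n = Σf = 120
Mean = 1824 / 120 = 15.2000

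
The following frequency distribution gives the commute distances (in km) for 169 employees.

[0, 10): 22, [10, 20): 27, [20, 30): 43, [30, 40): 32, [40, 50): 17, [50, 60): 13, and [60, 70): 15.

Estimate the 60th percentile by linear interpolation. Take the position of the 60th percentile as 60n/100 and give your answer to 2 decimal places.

32.94

Cumulative frequencies: 22, 49, 92, 124, 141, 154, 169
n = 169; position = 60n/100 = 101.4.
This falls in the class [30, 40): L = 30, F = 92, f = 32, h = 10.
60th percentile ≈ 30 + ((101.4 − 92) / 32) × 10 = 32.9375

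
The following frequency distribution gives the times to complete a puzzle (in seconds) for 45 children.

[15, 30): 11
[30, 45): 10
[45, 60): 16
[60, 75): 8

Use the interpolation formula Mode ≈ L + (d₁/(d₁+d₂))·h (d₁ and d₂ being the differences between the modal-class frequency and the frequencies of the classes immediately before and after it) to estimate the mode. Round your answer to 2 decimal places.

51.43

Modal class: [45, 60) (highest frequency 16).
d₁ = 16 − 10 = 6, d₂ = 16 − 8 = 8
Mode ≈ 45 + (6/(6+8)) × 15 = 45 + 6.4286 = 51.4286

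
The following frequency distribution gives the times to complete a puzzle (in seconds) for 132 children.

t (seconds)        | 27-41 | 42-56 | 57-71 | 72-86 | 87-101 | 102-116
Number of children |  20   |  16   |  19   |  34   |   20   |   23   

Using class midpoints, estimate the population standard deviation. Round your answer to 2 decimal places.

24.76

Midpoints: 34, 49, 64, 79, 94, 109
n = 132, Σfm = 9753, mean = 73.8864
Σfm² = 801537
Σf(m − x̄)² = Σfm² − (Σfm)²/n = 801537 − 9753²/132 = 80923.2955
Population variance = 80923.2955 / 132 = 613.0553
Standard deviation = √613.0553 = 24.7600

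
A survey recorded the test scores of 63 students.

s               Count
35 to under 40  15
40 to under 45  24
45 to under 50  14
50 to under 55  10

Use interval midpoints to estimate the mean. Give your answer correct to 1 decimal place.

Midpoints: 37.5, 42.5, 47.5, 52.5
Σfm = 15×37.5 + 24×42.5 + 14×47.5 + 10×52.5 = 2772.5
n = Σf = 63
Mean = 2772.5 / 63 = 44.0079

44.0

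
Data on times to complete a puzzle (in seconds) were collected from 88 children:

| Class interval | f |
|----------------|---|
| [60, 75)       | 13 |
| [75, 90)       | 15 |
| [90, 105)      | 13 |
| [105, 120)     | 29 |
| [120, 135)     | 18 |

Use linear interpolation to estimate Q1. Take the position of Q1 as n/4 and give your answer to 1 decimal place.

Cumulative frequencies: 13, 28, 41, 70, 88
n = 88; position = n/4 = 22.
This falls in the class [75, 90): L = 75, F = 13, f = 15, h = 15.
Lower quartile ≈ 75 + ((22 − 13) / 15) × 15 = 84.0000

84.0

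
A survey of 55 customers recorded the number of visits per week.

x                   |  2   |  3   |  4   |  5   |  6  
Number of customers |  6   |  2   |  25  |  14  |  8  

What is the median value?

Cumulative frequencies: 6, 8, 33, 47, 55
n = 55, so the median is the value in position (n+1)/2 = 28.
Position 28 falls at value 4.

4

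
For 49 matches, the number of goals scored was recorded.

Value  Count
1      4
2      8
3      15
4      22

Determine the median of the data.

Cumulative frequencies: 4, 12, 27, 49
n = 49, so the median is the value in position (n+1)/2 = 25.
Position 25 falls at value 3.

3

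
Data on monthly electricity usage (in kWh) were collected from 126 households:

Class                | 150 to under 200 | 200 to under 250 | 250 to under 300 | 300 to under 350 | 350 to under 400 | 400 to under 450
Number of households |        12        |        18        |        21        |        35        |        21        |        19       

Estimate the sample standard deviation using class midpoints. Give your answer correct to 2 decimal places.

76.00

Midpoints: 175, 225, 275, 325, 375, 425
n = 126, Σfm = 39250, mean = 311.5079
Σfm² = 12948750
Σf(m − x̄)² = Σfm² − (Σfm)²/n = 12948750 − 39250²/126 = 722063.4921
Sample variance = 722063.4921 / 125 = 5776.5079
Standard deviation = √5776.5079 = 76.0033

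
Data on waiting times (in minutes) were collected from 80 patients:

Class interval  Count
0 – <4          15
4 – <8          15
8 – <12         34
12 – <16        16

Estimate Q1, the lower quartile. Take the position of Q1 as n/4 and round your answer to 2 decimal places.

Cumulative frequencies: 15, 30, 64, 80
n = 80; position = n/4 = 20.
This falls in the class 4 – <8: L = 4, F = 15, f = 15, h = 4.
Lower quartile ≈ 4 + ((20 − 15) / 15) × 4 = 5.3333

5.33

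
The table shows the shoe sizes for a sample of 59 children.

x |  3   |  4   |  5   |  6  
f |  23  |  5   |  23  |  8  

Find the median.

5

Cumulative frequencies: 23, 28, 51, 59
n = 59, so the median is the value in position (n+1)/2 = 30.
Position 30 falls at value 5.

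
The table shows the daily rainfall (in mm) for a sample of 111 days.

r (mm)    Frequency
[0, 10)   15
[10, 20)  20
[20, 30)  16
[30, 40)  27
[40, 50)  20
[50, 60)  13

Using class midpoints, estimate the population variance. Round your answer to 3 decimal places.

Midpoints: 5, 15, 25, 35, 45, 55
n = 111, Σfm = 3335, mean = 30.0450
Σfm² = 127775
Σf(m − x̄)² = Σfm² − (Σfm)²/n = 127775 − 3335²/111 = 27574.7748
Population variance = 27574.7748 / 111 = 248.4214

248.421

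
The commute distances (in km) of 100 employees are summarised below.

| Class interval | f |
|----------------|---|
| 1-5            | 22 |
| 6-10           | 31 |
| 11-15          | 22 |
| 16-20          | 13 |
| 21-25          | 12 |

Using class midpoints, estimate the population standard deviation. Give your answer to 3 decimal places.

Midpoints: 3, 8, 13, 18, 23
n = 100, Σfm = 1110, mean = 11.1000
Σfm² = 16460
Σf(m − x̄)² = Σfm² − (Σfm)²/n = 16460 − 1110²/100 = 4139.0000
Population variance = 4139.0000 / 100 = 41.3900
Standard deviation = √41.3900 = 6.4335

6.434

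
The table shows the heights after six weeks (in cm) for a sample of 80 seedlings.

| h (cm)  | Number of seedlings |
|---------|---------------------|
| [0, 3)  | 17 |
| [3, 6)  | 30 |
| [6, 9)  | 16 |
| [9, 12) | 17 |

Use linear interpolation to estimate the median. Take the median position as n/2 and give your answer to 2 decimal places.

5.30

Cumulative frequencies: 17, 47, 63, 80
n = 80; position = n/2 = 40.
This falls in the class [3, 6): L = 3, F = 17, f = 30, h = 3.
Median ≈ 3 + ((40 − 17) / 30) × 3 = 5.3000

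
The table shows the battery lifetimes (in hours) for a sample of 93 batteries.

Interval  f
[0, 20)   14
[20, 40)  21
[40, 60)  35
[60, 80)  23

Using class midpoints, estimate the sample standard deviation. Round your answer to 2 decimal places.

Midpoints: 10, 30, 50, 70
n = 93, Σfm = 4130, mean = 44.4086
Σfm² = 220500
Σf(m − x̄)² = Σfm² − (Σfm)²/n = 220500 − 4130²/93 = 37092.4731
Sample variance = 37092.4731 / 92 = 403.1791
Standard deviation = √403.1791 = 20.0793

20.08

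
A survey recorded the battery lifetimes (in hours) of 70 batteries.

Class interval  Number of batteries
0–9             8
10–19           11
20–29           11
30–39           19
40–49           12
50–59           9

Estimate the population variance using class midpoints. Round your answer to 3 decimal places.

235.122

Midpoints: 4.5, 14.5, 24.5, 34.5, 44.5, 54.5
n = 70, Σfm = 2145, mean = 30.6429
Σfm² = 82187.5
Σf(m − x̄)² = Σfm² − (Σfm)²/n = 82187.5 − 2145²/70 = 16458.5714
Population variance = 16458.5714 / 70 = 235.1224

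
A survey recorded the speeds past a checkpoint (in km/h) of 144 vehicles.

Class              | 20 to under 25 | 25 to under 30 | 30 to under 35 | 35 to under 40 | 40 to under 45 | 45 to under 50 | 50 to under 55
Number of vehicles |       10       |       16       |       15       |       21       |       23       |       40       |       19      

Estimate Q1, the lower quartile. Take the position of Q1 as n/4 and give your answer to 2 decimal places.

33.33

Cumulative frequencies: 10, 26, 41, 62, 85, 125, 144
n = 144; position = n/4 = 36.
This falls in the class 30 to under 35: L = 30, F = 26, f = 15, h = 5.
Lower quartile ≈ 30 + ((36 − 26) / 15) × 5 = 33.3333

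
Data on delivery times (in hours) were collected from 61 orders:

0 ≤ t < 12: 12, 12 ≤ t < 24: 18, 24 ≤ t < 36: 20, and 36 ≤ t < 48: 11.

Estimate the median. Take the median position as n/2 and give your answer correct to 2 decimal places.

Cumulative frequencies: 12, 30, 50, 61
n = 61; position = n/2 = 30.5.
This falls in the class 24 ≤ t < 36: L = 24, F = 30, f = 20, h = 12.
Median ≈ 24 + ((30.5 − 30) / 20) × 12 = 24.3000

24.30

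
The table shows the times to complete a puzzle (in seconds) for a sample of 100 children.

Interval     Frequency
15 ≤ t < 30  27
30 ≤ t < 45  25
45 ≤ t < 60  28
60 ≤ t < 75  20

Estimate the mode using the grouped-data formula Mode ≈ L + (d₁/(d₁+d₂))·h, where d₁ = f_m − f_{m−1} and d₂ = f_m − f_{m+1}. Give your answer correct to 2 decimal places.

Modal class: 45 ≤ t < 60 (highest frequency 28).
d₁ = 28 − 25 = 3, d₂ = 28 − 20 = 8
Mode ≈ 45 + (3/(3+8)) × 15 = 45 + 4.0909 = 49.0909

49.09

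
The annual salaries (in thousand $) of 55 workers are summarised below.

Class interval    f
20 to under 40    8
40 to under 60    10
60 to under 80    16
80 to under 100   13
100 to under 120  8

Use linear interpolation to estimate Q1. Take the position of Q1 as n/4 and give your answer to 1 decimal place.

Cumulative frequencies: 8, 18, 34, 47, 55
n = 55; position = n/4 = 13.75.
This falls in the class 40 to under 60: L = 40, F = 8, f = 10, h = 20.
Lower quartile ≈ 40 + ((13.75 − 8) / 10) × 20 = 51.5000

51.5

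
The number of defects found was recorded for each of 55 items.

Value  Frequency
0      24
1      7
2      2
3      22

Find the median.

Cumulative frequencies: 24, 31, 33, 55
n = 55, so the median is the value in position (n+1)/2 = 28.
Position 28 falls at value 1.

1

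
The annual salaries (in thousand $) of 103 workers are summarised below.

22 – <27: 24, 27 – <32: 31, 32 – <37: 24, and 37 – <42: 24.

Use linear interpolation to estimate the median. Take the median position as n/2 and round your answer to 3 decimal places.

Cumulative frequencies: 24, 55, 79, 103
n = 103; position = n/2 = 51.5.
This falls in the class 27 – <32: L = 27, F = 24, f = 31, h = 5.
Median ≈ 27 + ((51.5 − 24) / 31) × 5 = 31.4355

31.435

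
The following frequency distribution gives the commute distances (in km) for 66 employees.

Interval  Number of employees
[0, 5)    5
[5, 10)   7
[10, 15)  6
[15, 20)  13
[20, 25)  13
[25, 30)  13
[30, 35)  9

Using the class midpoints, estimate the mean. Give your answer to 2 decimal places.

19.85

Midpoints: 2.5, 7.5, 12.5, 17.5, 22.5, 27.5, 32.5
Σfm = 5×2.5 + 7×7.5 + 6×12.5 + 13×17.5 + 13×22.5 + 13×27.5 + 9×32.5 = 1310
n = Σf = 66
Mean = 1310 / 66 = 19.8485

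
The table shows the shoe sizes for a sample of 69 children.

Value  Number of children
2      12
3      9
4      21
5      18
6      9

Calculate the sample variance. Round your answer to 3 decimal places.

1.630

Values: 2, 3, 4, 5, 6
n = 69, Σfx = 279, mean = 4.0435
Σfx² = 1239
Σf(x − x̄)² = Σfx² − (Σfx)²/n = 1239 − 279²/69 = 110.8696
Sample variance = 110.8696 / 68 = 1.6304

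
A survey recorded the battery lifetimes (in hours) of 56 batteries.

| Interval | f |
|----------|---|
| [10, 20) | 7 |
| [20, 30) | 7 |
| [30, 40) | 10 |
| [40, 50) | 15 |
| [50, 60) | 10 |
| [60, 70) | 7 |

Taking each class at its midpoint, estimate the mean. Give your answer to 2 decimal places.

Midpoints: 15, 25, 35, 45, 55, 65
Σfm = 7×15 + 7×25 + 10×35 + 15×45 + 10×55 + 7×65 = 2310
n = Σf = 56
Mean = 2310 / 56 = 41.2500

41.25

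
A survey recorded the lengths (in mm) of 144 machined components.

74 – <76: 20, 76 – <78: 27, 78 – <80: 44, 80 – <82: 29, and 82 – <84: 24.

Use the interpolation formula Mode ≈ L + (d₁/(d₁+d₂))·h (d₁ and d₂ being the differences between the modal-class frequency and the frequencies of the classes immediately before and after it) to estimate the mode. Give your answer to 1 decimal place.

Modal class: 78 – <80 (highest frequency 44).
d₁ = 44 − 27 = 17, d₂ = 44 − 29 = 15
Mode ≈ 78 + (17/(17+15)) × 2 = 78 + 1.0625 = 79.0625

79.1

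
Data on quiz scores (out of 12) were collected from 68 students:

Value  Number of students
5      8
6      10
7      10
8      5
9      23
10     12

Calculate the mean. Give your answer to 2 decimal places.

7.90

Values: 5, 6, 7, 8, 9, 10
Σfx = 8×5 + 10×6 + 10×7 + 5×8 + 23×9 + 12×10 = 537
n = Σf = 68
Mean = 537 / 68 = 7.8971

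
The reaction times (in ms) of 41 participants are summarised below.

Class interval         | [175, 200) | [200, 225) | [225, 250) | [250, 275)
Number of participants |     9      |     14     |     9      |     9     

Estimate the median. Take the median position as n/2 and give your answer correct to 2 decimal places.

220.54

Cumulative frequencies: 9, 23, 32, 41
n = 41; position = n/2 = 20.5.
This falls in the class [200, 225): L = 200, F = 9, f = 14, h = 25.
Median ≈ 200 + ((20.5 − 9) / 14) × 25 = 220.5357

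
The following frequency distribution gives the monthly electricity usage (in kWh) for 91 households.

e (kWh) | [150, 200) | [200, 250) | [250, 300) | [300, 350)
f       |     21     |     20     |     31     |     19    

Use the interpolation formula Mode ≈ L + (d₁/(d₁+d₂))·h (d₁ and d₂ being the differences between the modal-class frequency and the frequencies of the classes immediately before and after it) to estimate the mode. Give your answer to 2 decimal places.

Modal class: [250, 300) (highest frequency 31).
d₁ = 31 − 20 = 11, d₂ = 31 − 19 = 12
Mode ≈ 250 + (11/(11+12)) × 50 = 250 + 23.9130 = 273.9130

273.91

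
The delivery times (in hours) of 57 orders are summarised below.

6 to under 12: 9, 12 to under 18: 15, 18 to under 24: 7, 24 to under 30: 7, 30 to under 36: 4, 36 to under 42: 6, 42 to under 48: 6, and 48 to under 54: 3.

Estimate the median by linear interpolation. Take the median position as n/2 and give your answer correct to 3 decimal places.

21.857

Cumulative frequencies: 9, 24, 31, 38, 42, 48, 54, 57
n = 57; position = n/2 = 28.5.
This falls in the class 18 to under 24: L = 18, F = 24, f = 7, h = 6.
Median ≈ 18 + ((28.5 − 24) / 7) × 6 = 21.8571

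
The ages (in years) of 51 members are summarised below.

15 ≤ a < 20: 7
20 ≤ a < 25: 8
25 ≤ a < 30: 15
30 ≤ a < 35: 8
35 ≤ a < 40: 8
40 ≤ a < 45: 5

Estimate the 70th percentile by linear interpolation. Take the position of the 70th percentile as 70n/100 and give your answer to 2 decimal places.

33.56

Cumulative frequencies: 7, 15, 30, 38, 46, 51
n = 51; position = 70n/100 = 35.7.
This falls in the class 30 ≤ a < 35: L = 30, F = 30, f = 8, h = 5.
70th percentile ≈ 30 + ((35.7 − 30) / 8) × 5 = 33.5625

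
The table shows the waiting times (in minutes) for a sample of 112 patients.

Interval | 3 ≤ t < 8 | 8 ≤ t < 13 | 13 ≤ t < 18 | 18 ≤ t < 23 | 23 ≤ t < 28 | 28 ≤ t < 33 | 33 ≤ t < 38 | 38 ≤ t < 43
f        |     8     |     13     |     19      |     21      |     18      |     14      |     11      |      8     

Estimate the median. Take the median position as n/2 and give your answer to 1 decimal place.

21.8

Cumulative frequencies: 8, 21, 40, 61, 79, 93, 104, 112
n = 112; position = n/2 = 56.
This falls in the class 18 ≤ t < 23: L = 18, F = 40, f = 21, h = 5.
Median ≈ 18 + ((56 − 40) / 21) × 5 = 21.8095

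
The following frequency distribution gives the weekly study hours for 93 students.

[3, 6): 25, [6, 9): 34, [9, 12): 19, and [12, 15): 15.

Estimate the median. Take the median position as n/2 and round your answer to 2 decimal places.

Cumulative frequencies: 25, 59, 78, 93
n = 93; position = n/2 = 46.5.
This falls in the class [6, 9): L = 6, F = 25, f = 34, h = 3.
Median ≈ 6 + ((46.5 − 25) / 34) × 3 = 7.8971

7.90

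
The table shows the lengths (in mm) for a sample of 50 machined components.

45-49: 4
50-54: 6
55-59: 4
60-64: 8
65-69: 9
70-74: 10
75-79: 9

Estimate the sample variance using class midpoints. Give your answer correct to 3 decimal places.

Midpoints: 47, 52, 57, 62, 67, 72, 77
n = 50, Σfm = 3240, mean = 64.8000
Σfm² = 214410
Σf(m − x̄)² = Σfm² − (Σfm)²/n = 214410 − 3240²/50 = 4458.0000
Sample variance = 4458.0000 / 49 = 90.9796

90.980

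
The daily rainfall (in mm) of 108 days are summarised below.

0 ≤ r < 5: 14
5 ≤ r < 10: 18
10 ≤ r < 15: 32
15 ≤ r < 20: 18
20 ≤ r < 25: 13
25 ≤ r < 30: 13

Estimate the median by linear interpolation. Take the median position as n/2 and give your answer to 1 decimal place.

13.4

Cumulative frequencies: 14, 32, 64, 82, 95, 108
n = 108; position = n/2 = 54.
This falls in the class 10 ≤ r < 15: L = 10, F = 32, f = 32, h = 5.
Median ≈ 10 + ((54 − 32) / 32) × 5 = 13.4375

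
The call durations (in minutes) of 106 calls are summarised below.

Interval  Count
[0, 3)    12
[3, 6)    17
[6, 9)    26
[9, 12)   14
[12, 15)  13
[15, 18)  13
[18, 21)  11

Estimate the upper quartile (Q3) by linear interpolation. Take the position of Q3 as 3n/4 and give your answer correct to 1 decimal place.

14.4

Cumulative frequencies: 12, 29, 55, 69, 82, 95, 106
n = 106; position = 3n/4 = 79.5.
This falls in the class [12, 15): L = 12, F = 69, f = 13, h = 3.
Upper quartile ≈ 12 + ((79.5 − 69) / 13) × 3 = 14.4231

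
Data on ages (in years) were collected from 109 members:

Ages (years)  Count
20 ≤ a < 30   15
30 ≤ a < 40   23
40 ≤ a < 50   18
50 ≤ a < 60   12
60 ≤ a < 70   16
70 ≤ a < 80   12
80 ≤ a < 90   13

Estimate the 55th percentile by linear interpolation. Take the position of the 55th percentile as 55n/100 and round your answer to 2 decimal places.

53.29

Cumulative frequencies: 15, 38, 56, 68, 84, 96, 109
n = 109; position = 55n/100 = 59.95.
This falls in the class 50 ≤ a < 60: L = 50, F = 56, f = 12, h = 10.
55th percentile ≈ 50 + ((59.95 − 56) / 12) × 10 = 53.2917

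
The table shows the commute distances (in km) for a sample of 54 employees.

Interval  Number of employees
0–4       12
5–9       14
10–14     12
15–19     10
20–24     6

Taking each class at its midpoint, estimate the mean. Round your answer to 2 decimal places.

Midpoints: 2, 7, 12, 17, 22
Σfm = 12×2 + 14×7 + 12×12 + 10×17 + 6×22 = 568
n = Σf = 54
Mean = 568 / 54 = 10.5185

10.52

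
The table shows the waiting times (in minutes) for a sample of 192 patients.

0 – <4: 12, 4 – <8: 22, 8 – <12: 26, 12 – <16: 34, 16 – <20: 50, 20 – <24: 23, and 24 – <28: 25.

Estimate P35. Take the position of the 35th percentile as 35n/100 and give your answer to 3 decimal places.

Cumulative frequencies: 12, 34, 60, 94, 144, 167, 192
n = 192; position = 35n/100 = 67.2.
This falls in the class 12 – <16: L = 12, F = 60, f = 34, h = 4.
35th percentile ≈ 12 + ((67.2 − 60) / 34) × 4 = 12.8471

12.847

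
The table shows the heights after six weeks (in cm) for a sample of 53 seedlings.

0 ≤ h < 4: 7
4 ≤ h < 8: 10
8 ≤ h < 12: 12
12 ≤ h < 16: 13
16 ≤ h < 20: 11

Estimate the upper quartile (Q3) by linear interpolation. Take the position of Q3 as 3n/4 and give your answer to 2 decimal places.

Cumulative frequencies: 7, 17, 29, 42, 53
n = 53; position = 3n/4 = 39.75.
This falls in the class 12 ≤ h < 16: L = 12, F = 29, f = 13, h = 4.
Upper quartile ≈ 12 + ((39.75 − 29) / 13) × 4 = 15.3077

15.31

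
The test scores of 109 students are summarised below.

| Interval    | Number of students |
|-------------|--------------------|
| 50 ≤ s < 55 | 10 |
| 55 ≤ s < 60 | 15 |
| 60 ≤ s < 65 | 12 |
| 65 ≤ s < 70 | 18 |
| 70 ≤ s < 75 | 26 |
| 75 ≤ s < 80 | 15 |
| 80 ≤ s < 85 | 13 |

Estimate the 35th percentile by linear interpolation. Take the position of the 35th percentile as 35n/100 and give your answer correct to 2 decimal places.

Cumulative frequencies: 10, 25, 37, 55, 81, 96, 109
n = 109; position = 35n/100 = 38.15.
This falls in the class 65 ≤ s < 70: L = 65, F = 37, f = 18, h = 5.
35th percentile ≈ 65 + ((38.15 − 37) / 18) × 5 = 65.3194

65.32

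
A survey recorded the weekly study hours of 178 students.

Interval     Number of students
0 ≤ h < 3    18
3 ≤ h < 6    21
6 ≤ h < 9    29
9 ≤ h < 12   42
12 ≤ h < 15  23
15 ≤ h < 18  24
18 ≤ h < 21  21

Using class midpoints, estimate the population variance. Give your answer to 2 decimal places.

Midpoints: 1.5, 4.5, 7.5, 10.5, 13.5, 16.5, 19.5
n = 178, Σfm = 1896, mean = 10.6517
Σfm² = 25438.5
Σf(m − x̄)² = Σfm² − (Σfm)²/n = 25438.5 − 1896²/178 = 5242.9045
Population variance = 5242.9045 / 178 = 29.4545

29.45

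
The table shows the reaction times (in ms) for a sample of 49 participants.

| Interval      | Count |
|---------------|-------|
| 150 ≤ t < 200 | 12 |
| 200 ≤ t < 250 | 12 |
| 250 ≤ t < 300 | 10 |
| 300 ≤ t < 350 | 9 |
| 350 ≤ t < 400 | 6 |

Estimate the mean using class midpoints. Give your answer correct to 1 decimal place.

259.7

Midpoints: 175, 225, 275, 325, 375
Σfm = 12×175 + 12×225 + 10×275 + 9×325 + 6×375 = 12725
n = Σf = 49
Mean = 12725 / 49 = 259.6939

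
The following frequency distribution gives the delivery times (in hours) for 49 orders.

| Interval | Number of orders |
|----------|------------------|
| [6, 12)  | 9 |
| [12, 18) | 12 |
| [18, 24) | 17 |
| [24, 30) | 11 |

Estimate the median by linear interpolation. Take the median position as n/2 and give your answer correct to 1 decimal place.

19.2

Cumulative frequencies: 9, 21, 38, 49
n = 49; position = n/2 = 24.5.
This falls in the class [18, 24): L = 18, F = 21, f = 17, h = 6.
Median ≈ 18 + ((24.5 − 21) / 17) × 6 = 19.2353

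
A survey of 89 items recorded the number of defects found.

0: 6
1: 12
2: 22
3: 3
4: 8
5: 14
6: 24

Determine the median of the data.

4

Cumulative frequencies: 6, 18, 40, 43, 51, 65, 89
n = 89, so the median is the value in position (n+1)/2 = 45.
Position 45 falls at value 4.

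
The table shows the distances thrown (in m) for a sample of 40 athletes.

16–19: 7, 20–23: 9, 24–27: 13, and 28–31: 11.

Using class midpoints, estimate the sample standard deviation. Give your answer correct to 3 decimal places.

Midpoints: 17.5, 21.5, 25.5, 29.5
n = 40, Σfm = 972, mean = 24.3000
Σfm² = 24330
Σf(m − x̄)² = Σfm² − (Σfm)²/n = 24330 − 972²/40 = 710.4000
Sample variance = 710.4000 / 39 = 18.2154
Standard deviation = √18.2154 = 4.2679

4.268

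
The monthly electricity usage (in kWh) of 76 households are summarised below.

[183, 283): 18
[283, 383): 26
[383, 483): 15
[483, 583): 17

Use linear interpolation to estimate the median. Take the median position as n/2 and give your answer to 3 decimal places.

Cumulative frequencies: 18, 44, 59, 76
n = 76; position = n/2 = 38.
This falls in the class [283, 383): L = 283, F = 18, f = 26, h = 100.
Median ≈ 283 + ((38 − 18) / 26) × 100 = 359.9231

359.923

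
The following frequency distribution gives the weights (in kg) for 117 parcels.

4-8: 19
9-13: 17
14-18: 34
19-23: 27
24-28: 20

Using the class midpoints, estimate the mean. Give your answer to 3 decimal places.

16.513

Midpoints: 6, 11, 16, 21, 26
Σfm = 19×6 + 17×11 + 34×16 + 27×21 + 20×26 = 1932
n = Σf = 117
Mean = 1932 / 117 = 16.5128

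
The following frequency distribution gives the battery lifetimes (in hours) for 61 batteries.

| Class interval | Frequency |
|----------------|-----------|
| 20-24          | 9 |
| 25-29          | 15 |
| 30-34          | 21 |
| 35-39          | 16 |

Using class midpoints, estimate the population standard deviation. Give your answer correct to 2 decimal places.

5.05

Midpoints: 22, 27, 32, 37
n = 61, Σfm = 1867, mean = 30.6066
Σfm² = 58699
Σf(m − x̄)² = Σfm² − (Σfm)²/n = 58699 − 1867²/61 = 1556.5574
Population variance = 1556.5574 / 61 = 25.5173
Standard deviation = √25.5173 = 5.0515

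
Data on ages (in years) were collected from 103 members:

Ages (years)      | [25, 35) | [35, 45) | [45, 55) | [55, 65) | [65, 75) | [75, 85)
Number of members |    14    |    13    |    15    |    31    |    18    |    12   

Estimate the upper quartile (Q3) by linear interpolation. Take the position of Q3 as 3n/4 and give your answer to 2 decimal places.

67.36

Cumulative frequencies: 14, 27, 42, 73, 91, 103
n = 103; position = 3n/4 = 77.25.
This falls in the class [65, 75): L = 65, F = 73, f = 18, h = 10.
Upper quartile ≈ 65 + ((77.25 − 73) / 18) × 10 = 67.3611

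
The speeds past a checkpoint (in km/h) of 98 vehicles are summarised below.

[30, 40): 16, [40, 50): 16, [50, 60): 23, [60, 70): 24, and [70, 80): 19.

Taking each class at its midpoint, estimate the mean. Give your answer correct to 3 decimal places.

Midpoints: 35, 45, 55, 65, 75
Σfm = 16×35 + 16×45 + 23×55 + 24×65 + 19×75 = 5530
n = Σf = 98
Mean = 5530 / 98 = 56.4286

56.429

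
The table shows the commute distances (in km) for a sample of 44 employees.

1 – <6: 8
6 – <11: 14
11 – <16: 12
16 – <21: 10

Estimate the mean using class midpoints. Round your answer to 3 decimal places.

11.227

Midpoints: 3.5, 8.5, 13.5, 18.5
Σfm = 8×3.5 + 14×8.5 + 12×13.5 + 10×18.5 = 494
n = Σf = 44
Mean = 494 / 44 = 11.2273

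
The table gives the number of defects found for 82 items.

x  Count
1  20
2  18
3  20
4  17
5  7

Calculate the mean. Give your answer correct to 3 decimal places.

Values: 1, 2, 3, 4, 5
Σfx = 20×1 + 18×2 + 20×3 + 17×4 + 7×5 = 219
n = Σf = 82
Mean = 219 / 82 = 2.6707

2.671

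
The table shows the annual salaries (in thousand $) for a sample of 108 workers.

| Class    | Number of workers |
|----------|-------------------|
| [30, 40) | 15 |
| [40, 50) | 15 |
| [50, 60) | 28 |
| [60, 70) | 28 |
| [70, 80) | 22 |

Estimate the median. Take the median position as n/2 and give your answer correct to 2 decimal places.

58.57

Cumulative frequencies: 15, 30, 58, 86, 108
n = 108; position = n/2 = 54.
This falls in the class [50, 60): L = 50, F = 30, f = 28, h = 10.
Median ≈ 50 + ((54 − 30) / 28) × 10 = 58.5714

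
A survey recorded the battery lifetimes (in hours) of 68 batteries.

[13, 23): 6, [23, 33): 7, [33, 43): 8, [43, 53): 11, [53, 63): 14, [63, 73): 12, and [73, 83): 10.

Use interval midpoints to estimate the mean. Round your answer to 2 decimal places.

52.12

Midpoints: 18, 28, 38, 48, 58, 68, 78
Σfm = 6×18 + 7×28 + 8×38 + 11×48 + 14×58 + 12×68 + 10×78 = 3544
n = Σf = 68
Mean = 3544 / 68 = 52.1176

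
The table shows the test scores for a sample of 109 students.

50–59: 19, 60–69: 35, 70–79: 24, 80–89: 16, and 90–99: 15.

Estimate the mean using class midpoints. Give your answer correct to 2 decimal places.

72.02

Midpoints: 54.5, 64.5, 74.5, 84.5, 94.5
Σfm = 19×54.5 + 35×64.5 + 24×74.5 + 16×84.5 + 15×94.5 = 7850.5
n = Σf = 109
Mean = 7850.5 / 109 = 72.0229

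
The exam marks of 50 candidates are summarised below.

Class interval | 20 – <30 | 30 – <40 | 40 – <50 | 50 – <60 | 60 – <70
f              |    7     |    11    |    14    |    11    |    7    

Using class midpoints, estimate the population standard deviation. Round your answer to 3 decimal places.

12.490

Midpoints: 25, 35, 45, 55, 65
n = 50, Σfm = 2250, mean = 45.0000
Σfm² = 109050
Σf(m − x̄)² = Σfm² − (Σfm)²/n = 109050 − 2250²/50 = 7800.0000
Population variance = 7800.0000 / 50 = 156.0000
Standard deviation = √156.0000 = 12.4900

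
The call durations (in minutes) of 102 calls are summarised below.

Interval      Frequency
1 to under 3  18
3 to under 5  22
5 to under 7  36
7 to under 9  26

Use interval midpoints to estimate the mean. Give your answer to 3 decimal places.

Midpoints: 2, 4, 6, 8
Σfm = 18×2 + 22×4 + 36×6 + 26×8 = 548
n = Σf = 102
Mean = 548 / 102 = 5.3725

5.373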